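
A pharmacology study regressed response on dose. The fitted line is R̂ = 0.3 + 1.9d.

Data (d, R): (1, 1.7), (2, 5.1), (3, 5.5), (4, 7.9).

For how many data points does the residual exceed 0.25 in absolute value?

3

d=1: R̂ = 0.3 + 1.9·1 = 2.2; e = 1.7 − 2.2 = -0.5
d=2: R̂ = 0.3 + 1.9·2 = 4.1; e = 5.1 − 4.1 = 1
d=3: R̂ = 0.3 + 1.9·3 = 6; e = 5.5 − 6 = -0.5
d=4: R̂ = 0.3 + 1.9·4 = 7.9; e = 7.9 − 7.9 = 0
|e| > 0.25: d=1 (|e|=0.5), d=2 (|e|=1), d=3 (|e|=0.5) → 3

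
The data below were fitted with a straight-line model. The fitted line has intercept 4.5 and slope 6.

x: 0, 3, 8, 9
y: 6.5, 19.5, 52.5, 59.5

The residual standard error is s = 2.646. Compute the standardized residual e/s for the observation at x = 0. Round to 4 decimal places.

0.7559

ŷ = 4.5 + 6·0 = 4.5
e = 6.5 − 4.5 = 2
e/s = 2 / 2.646 = 0.7559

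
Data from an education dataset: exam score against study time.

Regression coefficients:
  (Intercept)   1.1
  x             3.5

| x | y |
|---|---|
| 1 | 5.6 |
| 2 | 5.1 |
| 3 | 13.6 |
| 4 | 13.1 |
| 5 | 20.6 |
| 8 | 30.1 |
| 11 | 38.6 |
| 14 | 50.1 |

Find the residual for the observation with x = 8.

ŷ = 1.1 + 3.5·8 = 29.1
e = 30.1 − 29.1 = 1

e = 1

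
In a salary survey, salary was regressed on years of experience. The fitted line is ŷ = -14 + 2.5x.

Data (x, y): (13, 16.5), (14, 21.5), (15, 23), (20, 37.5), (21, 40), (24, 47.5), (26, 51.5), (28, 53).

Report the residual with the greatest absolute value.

x=13: ŷ = -14 + 2.5·13 = 18.5; e = 16.5 − 18.5 = -2
x=14: ŷ = -14 + 2.5·14 = 21; e = 21.5 − 21 = 0.5
x=15: ŷ = -14 + 2.5·15 = 23.5; e = 23 − 23.5 = -0.5
x=20: ŷ = -14 + 2.5·20 = 36; e = 37.5 − 36 = 1.5
x=21: ŷ = -14 + 2.5·21 = 38.5; e = 40 − 38.5 = 1.5
x=24: ŷ = -14 + 2.5·24 = 46; e = 47.5 − 46 = 1.5
x=26: ŷ = -14 + 2.5·26 = 51; e = 51.5 − 51 = 0.5
x=28: ŷ = -14 + 2.5·28 = 56; e = 53 − 56 = -3
Largest |e| is 3 at x = 28, residual -3.

e = -3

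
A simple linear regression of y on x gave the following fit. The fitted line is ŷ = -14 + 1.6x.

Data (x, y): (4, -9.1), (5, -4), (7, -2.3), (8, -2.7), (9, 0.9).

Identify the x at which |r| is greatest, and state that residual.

x = 5, r = 2

x=4: ŷ = -14 + 1.6·4 = -7.6; r = -9.1 − (-7.6) = -1.5
x=5: ŷ = -14 + 1.6·5 = -6; r = -4 − (-6) = 2
x=7: ŷ = -14 + 1.6·7 = -2.8; r = -2.3 − (-2.8) = 0.5
x=8: ŷ = -14 + 1.6·8 = -1.2; r = -2.7 − (-1.2) = -1.5
x=9: ŷ = -14 + 1.6·9 = 0.4; r = 0.9 − 0.4 = 0.5
Largest |r| is 2 at x = 5, residual 2.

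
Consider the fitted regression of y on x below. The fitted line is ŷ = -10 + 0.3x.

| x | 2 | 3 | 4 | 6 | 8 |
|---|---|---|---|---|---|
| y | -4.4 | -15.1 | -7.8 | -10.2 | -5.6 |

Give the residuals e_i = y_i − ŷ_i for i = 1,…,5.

x=2: ŷ = -10 + 0.3·2 = -9.4; e = -4.4 − (-9.4) = 5
x=3: ŷ = -10 + 0.3·3 = -9.1; e = -15.1 − (-9.1) = -6
x=4: ŷ = -10 + 0.3·4 = -8.8; e = -7.8 − (-8.8) = 1
x=6: ŷ = -10 + 0.3·6 = -8.2; e = -10.2 − (-8.2) = -2
x=8: ŷ = -10 + 0.3·8 = -7.6; e = -5.6 − (-7.6) = 2

5, -6, 1, -2, 2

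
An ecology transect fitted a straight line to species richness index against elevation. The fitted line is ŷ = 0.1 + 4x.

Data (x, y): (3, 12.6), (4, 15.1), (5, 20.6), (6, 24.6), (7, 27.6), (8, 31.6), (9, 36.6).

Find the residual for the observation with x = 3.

r = 0.5

ŷ = 0.1 + 4·3 = 12.1
r = 12.6 − 12.1 = 0.5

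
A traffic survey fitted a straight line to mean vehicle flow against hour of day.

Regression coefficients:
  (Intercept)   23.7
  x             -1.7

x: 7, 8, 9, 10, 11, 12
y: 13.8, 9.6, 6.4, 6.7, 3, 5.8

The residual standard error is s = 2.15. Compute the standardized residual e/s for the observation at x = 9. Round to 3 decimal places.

ŷ = 23.7 − 1.7·9 = 8.4
e = 6.4 − 8.4 = -2
e/s = -2 / 2.15 = -0.930

-0.930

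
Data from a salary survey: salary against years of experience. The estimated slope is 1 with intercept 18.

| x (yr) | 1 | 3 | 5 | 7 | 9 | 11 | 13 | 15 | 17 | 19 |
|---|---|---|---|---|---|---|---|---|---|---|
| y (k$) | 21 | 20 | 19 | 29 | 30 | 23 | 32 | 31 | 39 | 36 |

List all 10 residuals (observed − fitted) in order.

2, -1, -4, 4, 3, -6, 1, -2, 4, -1

x=1: ŷ = 18 + 1 = 19; e = 21 − 19 = 2
x=3: ŷ = 18 + 3 = 21; e = 20 − 21 = -1
x=5: ŷ = 18 + 5 = 23; e = 19 − 23 = -4
x=7: ŷ = 18 + 7 = 25; e = 29 − 25 = 4
x=9: ŷ = 18 + 9 = 27; e = 30 − 27 = 3
x=11: ŷ = 18 + 11 = 29; e = 23 − 29 = -6
x=13: ŷ = 18 + 13 = 31; e = 32 − 31 = 1
x=15: ŷ = 18 + 15 = 33; e = 31 − 33 = -2
x=17: ŷ = 18 + 17 = 35; e = 39 − 35 = 4
x=19: ŷ = 18 + 19 = 37; e = 36 − 37 = -1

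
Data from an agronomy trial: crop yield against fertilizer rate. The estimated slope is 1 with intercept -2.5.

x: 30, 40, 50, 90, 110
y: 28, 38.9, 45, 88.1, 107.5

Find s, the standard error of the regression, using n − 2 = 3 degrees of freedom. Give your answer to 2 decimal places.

s = 1.71

x=30: ŷ = -2.5 + 30 = 27.5; e = 28 − 27.5 = 0.5
x=40: ŷ = -2.5 + 40 = 37.5; e = 38.9 − 37.5 = 1.4
x=50: ŷ = -2.5 + 50 = 47.5; e = 45 − 47.5 = -2.5
x=90: ŷ = -2.5 + 90 = 87.5; e = 88.1 − 87.5 = 0.6
x=110: ŷ = -2.5 + 110 = 107.5; e = 107.5 − 107.5 = 0
SSE = 0.25 + 1.96 + 6.25 + 0.36 + 0 = 8.82
s = √(8.82/3) = √2.94 ≈ 1.71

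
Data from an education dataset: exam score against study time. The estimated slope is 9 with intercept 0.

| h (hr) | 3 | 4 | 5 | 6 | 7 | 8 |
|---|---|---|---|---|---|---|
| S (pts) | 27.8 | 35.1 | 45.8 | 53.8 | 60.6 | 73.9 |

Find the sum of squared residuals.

SSE = 11.5

h=3: Ŝ = 9·3 = 27; e = 27.8 − 27 = 0.8
h=4: Ŝ = 9·4 = 36; e = 35.1 − 36 = -0.9
h=5: Ŝ = 9·5 = 45; e = 45.8 − 45 = 0.8
h=6: Ŝ = 9·6 = 54; e = 53.8 − 54 = -0.2
h=7: Ŝ = 9·7 = 63; e = 60.6 − 63 = -2.4
h=8: Ŝ = 9·8 = 72; e = 73.9 − 72 = 1.9
SSE = 0.64 + 0.81 + 0.64 + 0.04 + 5.76 + 3.61 = 11.5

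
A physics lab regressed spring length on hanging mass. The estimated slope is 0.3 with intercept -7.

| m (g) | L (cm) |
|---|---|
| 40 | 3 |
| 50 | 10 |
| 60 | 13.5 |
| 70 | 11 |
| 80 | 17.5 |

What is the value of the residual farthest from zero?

r = -3

m=40: L̂ = -7 + 0.3·40 = 5; r = 3 − 5 = -2
m=50: L̂ = -7 + 0.3·50 = 8; r = 10 − 8 = 2
m=60: L̂ = -7 + 0.3·60 = 11; r = 13.5 − 11 = 2.5
m=70: L̂ = -7 + 0.3·70 = 14; r = 11 − 14 = -3
m=80: L̂ = -7 + 0.3·80 = 17; r = 17.5 − 17 = 0.5
Largest |r| is 3 at m = 70, residual -3.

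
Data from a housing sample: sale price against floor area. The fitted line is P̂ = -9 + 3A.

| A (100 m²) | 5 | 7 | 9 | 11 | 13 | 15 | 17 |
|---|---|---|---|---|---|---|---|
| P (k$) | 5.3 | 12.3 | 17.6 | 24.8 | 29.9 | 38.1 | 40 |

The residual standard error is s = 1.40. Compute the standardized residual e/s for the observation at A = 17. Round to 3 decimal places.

-1.429

P̂ = -9 + 3·17 = 42
e = 40 − 42 = -2
e/s = -2 / 1.40 = -1.429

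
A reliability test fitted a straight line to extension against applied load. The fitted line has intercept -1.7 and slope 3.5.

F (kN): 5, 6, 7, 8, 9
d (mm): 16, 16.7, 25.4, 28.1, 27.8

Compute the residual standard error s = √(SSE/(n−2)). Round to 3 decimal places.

F=5: ŷ = -1.7 + 3.5·5 = 15.8; r = 16 − 15.8 = 0.2
F=6: ŷ = -1.7 + 3.5·6 = 19.3; r = 16.7 − 19.3 = -2.6
F=7: ŷ = -1.7 + 3.5·7 = 22.8; r = 25.4 − 22.8 = 2.6
F=8: ŷ = -1.7 + 3.5·8 = 26.3; r = 28.1 − 26.3 = 1.8
F=9: ŷ = -1.7 + 3.5·9 = 29.8; r = 27.8 − 29.8 = -2
SSE = 0.04 + 6.76 + 6.76 + 3.24 + 4 = 20.8
s = √(20.8/3) = √6.93333 ≈ 2.633

s = 2.633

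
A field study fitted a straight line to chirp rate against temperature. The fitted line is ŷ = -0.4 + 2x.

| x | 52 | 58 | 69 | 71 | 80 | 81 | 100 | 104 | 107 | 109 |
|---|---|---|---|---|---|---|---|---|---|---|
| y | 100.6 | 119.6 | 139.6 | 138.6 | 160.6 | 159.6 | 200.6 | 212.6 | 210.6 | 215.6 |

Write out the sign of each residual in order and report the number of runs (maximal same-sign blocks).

7 runs

x=52: ŷ = -0.4 + 2·52 = 103.6; e = 100.6 − 103.6 = -3
x=58: ŷ = -0.4 + 2·58 = 115.6; e = 119.6 − 115.6 = 4
x=69: ŷ = -0.4 + 2·69 = 137.6; e = 139.6 − 137.6 = 2
x=71: ŷ = -0.4 + 2·71 = 141.6; e = 138.6 − 141.6 = -3
x=80: ŷ = -0.4 + 2·80 = 159.6; e = 160.6 − 159.6 = 1
x=81: ŷ = -0.4 + 2·81 = 161.6; e = 159.6 − 161.6 = -2
x=100: ŷ = -0.4 + 2·100 = 199.6; e = 200.6 − 199.6 = 1
x=104: ŷ = -0.4 + 2·104 = 207.6; e = 212.6 − 207.6 = 5
x=107: ŷ = -0.4 + 2·107 = 213.6; e = 210.6 − 213.6 = -3
x=109: ŷ = -0.4 + 2·109 = 217.6; e = 215.6 − 217.6 = -2
Signs: − + + − + − + + − −
Runs: −×1, +×2, −×1, +×1, −×1, +×2, −×2 → 7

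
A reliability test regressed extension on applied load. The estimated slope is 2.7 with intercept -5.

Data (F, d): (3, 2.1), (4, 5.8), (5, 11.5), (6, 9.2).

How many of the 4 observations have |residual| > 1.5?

F=3: d̂ = -5 + 2.7·3 = 3.1; e = 2.1 − 3.1 = -1
F=4: d̂ = -5 + 2.7·4 = 5.8; e = 5.8 − 5.8 = 0
F=5: d̂ = -5 + 2.7·5 = 8.5; e = 11.5 − 8.5 = 3
F=6: d̂ = -5 + 2.7·6 = 11.2; e = 9.2 − 11.2 = -2
|e| > 1.5: F=5 (|e|=3), F=6 (|e|=2) → 2

2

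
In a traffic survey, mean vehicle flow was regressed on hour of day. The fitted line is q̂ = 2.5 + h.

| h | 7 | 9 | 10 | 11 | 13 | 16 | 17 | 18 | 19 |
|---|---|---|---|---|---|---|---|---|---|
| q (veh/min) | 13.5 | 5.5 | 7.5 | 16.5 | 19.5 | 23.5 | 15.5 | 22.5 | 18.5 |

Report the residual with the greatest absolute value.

e = -6

h=7: q̂ = 2.5 + 7 = 9.5; e = 13.5 − 9.5 = 4
h=9: q̂ = 2.5 + 9 = 11.5; e = 5.5 − 11.5 = -6
h=10: q̂ = 2.5 + 10 = 12.5; e = 7.5 − 12.5 = -5
h=11: q̂ = 2.5 + 11 = 13.5; e = 16.5 − 13.5 = 3
h=13: q̂ = 2.5 + 13 = 15.5; e = 19.5 − 15.5 = 4
h=16: q̂ = 2.5 + 16 = 18.5; e = 23.5 − 18.5 = 5
h=17: q̂ = 2.5 + 17 = 19.5; e = 15.5 − 19.5 = -4
h=18: q̂ = 2.5 + 18 = 20.5; e = 22.5 − 20.5 = 2
h=19: q̂ = 2.5 + 19 = 21.5; e = 18.5 − 21.5 = -3
Largest |e| is 6 at h = 9, residual -6.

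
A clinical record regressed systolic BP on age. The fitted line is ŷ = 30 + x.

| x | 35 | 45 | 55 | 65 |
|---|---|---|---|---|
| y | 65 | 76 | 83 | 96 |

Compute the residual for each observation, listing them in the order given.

x=35: ŷ = 30 + 35 = 65; e = 65 − 65 = 0
x=45: ŷ = 30 + 45 = 75; e = 76 − 75 = 1
x=55: ŷ = 30 + 55 = 85; e = 83 − 85 = -2
x=65: ŷ = 30 + 65 = 95; e = 96 − 95 = 1

0, 1, -2, 1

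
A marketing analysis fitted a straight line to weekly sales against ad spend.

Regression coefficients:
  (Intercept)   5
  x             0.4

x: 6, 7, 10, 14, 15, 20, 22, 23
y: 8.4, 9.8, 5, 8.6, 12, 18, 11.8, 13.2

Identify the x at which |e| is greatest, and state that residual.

x=6: ŷ = 5 + 0.4·6 = 7.4; e = 8.4 − 7.4 = 1
x=7: ŷ = 5 + 0.4·7 = 7.8; e = 9.8 − 7.8 = 2
x=10: ŷ = 5 + 0.4·10 = 9; e = 5 − 9 = -4
x=14: ŷ = 5 + 0.4·14 = 10.6; e = 8.6 − 10.6 = -2
x=15: ŷ = 5 + 0.4·15 = 11; e = 12 − 11 = 1
x=20: ŷ = 5 + 0.4·20 = 13; e = 18 − 13 = 5
x=22: ŷ = 5 + 0.4·22 = 13.8; e = 11.8 − 13.8 = -2
x=23: ŷ = 5 + 0.4·23 = 14.2; e = 13.2 − 14.2 = -1
Largest |e| is 5 at x = 20, residual 5.

x = 20, e = 5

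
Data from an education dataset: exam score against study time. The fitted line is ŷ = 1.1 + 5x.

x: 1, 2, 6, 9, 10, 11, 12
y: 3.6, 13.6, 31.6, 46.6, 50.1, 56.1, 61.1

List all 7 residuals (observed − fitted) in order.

-2.5, 2.5, 0.5, 0.5, -1, 0, 0

x=1: ŷ = 1.1 + 5·1 = 6.1; e = 3.6 − 6.1 = -2.5
x=2: ŷ = 1.1 + 5·2 = 11.1; e = 13.6 − 11.1 = 2.5
x=6: ŷ = 1.1 + 5·6 = 31.1; e = 31.6 − 31.1 = 0.5
x=9: ŷ = 1.1 + 5·9 = 46.1; e = 46.6 − 46.1 = 0.5
x=10: ŷ = 1.1 + 5·10 = 51.1; e = 50.1 − 51.1 = -1
x=11: ŷ = 1.1 + 5·11 = 56.1; e = 56.1 − 56.1 = 0
x=12: ŷ = 1.1 + 5·12 = 61.1; e = 61.1 − 61.1 = 0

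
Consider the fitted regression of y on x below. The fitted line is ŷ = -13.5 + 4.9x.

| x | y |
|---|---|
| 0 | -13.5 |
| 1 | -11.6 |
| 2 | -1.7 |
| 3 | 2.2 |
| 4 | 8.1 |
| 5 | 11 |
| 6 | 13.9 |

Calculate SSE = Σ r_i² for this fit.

x=0: ŷ = -13.5 + 4.9·0 = -13.5; r = -13.5 − (-13.5) = 0
x=1: ŷ = -13.5 + 4.9·1 = -8.6; r = -11.6 − (-8.6) = -3
x=2: ŷ = -13.5 + 4.9·2 = -3.7; r = -1.7 − (-3.7) = 2
x=3: ŷ = -13.5 + 4.9·3 = 1.2; r = 2.2 − 1.2 = 1
x=4: ŷ = -13.5 + 4.9·4 = 6.1; r = 8.1 − 6.1 = 2
x=5: ŷ = -13.5 + 4.9·5 = 11; r = 11 − 11 = 0
x=6: ŷ = -13.5 + 4.9·6 = 15.9; r = 13.9 − 15.9 = -2
SSE = 0 + 9 + 4 + 1 + 4 + 0 + 4 = 22

SSE = 22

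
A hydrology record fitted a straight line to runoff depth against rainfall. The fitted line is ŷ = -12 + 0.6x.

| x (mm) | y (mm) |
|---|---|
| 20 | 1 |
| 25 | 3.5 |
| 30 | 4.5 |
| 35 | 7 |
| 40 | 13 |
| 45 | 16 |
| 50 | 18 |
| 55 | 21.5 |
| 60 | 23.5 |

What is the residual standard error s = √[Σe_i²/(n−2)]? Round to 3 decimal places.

x=20: ŷ = -12 + 0.6·20 = 0; e = 1 − 0 = 1
x=25: ŷ = -12 + 0.6·25 = 3; e = 3.5 − 3 = 0.5
x=30: ŷ = -12 + 0.6·30 = 6; e = 4.5 − 6 = -1.5
x=35: ŷ = -12 + 0.6·35 = 9; e = 7 − 9 = -2
x=40: ŷ = -12 + 0.6·40 = 12; e = 13 − 12 = 1
x=45: ŷ = -12 + 0.6·45 = 15; e = 16 − 15 = 1
x=50: ŷ = -12 + 0.6·50 = 18; e = 18 − 18 = 0
x=55: ŷ = -12 + 0.6·55 = 21; e = 21.5 − 21 = 0.5
x=60: ŷ = -12 + 0.6·60 = 24; e = 23.5 − 24 = -0.5
SSE = 1 + 0.25 + 2.25 + 4 + 1 + 1 + 0 + 0.25 + 0.25 = 10
s = √(10/7) = √1.42857 ≈ 1.195

s = 1.195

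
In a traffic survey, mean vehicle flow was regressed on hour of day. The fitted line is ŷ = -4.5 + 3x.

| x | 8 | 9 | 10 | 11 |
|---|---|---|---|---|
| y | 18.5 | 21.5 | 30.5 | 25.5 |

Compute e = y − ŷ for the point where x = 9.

ŷ = -4.5 + 3·9 = 22.5
e = 21.5 − 22.5 = -1

e = -1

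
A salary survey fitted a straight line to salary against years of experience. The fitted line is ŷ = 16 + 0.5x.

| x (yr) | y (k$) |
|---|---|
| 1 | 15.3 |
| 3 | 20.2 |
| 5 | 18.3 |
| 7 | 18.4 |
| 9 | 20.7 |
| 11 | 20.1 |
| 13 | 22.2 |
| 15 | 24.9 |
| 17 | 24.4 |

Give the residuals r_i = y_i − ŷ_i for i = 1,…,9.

-1.2, 2.7, -0.2, -1.1, 0.2, -1.4, -0.3, 1.4, -0.1

x=1: ŷ = 16 + 0.5·1 = 16.5; r = 15.3 − 16.5 = -1.2
x=3: ŷ = 16 + 0.5·3 = 17.5; r = 20.2 − 17.5 = 2.7
x=5: ŷ = 16 + 0.5·5 = 18.5; r = 18.3 − 18.5 = -0.2
x=7: ŷ = 16 + 0.5·7 = 19.5; r = 18.4 − 19.5 = -1.1
x=9: ŷ = 16 + 0.5·9 = 20.5; r = 20.7 − 20.5 = 0.2
x=11: ŷ = 16 + 0.5·11 = 21.5; r = 20.1 − 21.5 = -1.4
x=13: ŷ = 16 + 0.5·13 = 22.5; r = 22.2 − 22.5 = -0.3
x=15: ŷ = 16 + 0.5·15 = 23.5; r = 24.9 − 23.5 = 1.4
x=17: ŷ = 16 + 0.5·17 = 24.5; r = 24.4 − 24.5 = -0.1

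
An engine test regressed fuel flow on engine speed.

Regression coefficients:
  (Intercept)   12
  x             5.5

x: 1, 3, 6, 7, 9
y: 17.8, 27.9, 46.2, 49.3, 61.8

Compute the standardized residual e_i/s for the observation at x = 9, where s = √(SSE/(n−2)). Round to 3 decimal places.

0.281

x=1: ŷ = 12 + 5.5·1 = 17.5; e = 17.8 − 17.5 = 0.3
x=3: ŷ = 12 + 5.5·3 = 28.5; e = 27.9 − 28.5 = -0.6
x=6: ŷ = 12 + 5.5·6 = 45; e = 46.2 − 45 = 1.2
x=7: ŷ = 12 + 5.5·7 = 50.5; e = 49.3 − 50.5 = -1.2
x=9: ŷ = 12 + 5.5·9 = 61.5; e = 61.8 − 61.5 = 0.3
SSE = 0.09 + 0.36 + 1.44 + 1.44 + 0.09 = 3.42
s = √(3.42/3) = 1.06771
e/s = 0.3 / 1.06771 = 0.281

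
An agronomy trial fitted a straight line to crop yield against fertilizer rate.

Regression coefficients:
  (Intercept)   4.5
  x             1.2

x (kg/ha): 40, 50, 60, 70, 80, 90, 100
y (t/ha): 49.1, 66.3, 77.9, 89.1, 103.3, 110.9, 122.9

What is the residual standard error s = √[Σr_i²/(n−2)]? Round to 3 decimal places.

x=40: ŷ = 4.5 + 1.2·40 = 52.5; r = 49.1 − 52.5 = -3.4
x=50: ŷ = 4.5 + 1.2·50 = 64.5; r = 66.3 − 64.5 = 1.8
x=60: ŷ = 4.5 + 1.2·60 = 76.5; r = 77.9 − 76.5 = 1.4
x=70: ŷ = 4.5 + 1.2·70 = 88.5; r = 89.1 − 88.5 = 0.6
x=80: ŷ = 4.5 + 1.2·80 = 100.5; r = 103.3 − 100.5 = 2.8
x=90: ŷ = 4.5 + 1.2·90 = 112.5; r = 110.9 − 112.5 = -1.6
x=100: ŷ = 4.5 + 1.2·100 = 124.5; r = 122.9 − 124.5 = -1.6
SSE = 11.56 + 3.24 + 1.96 + 0.36 + 7.84 + 2.56 + 2.56 = 30.08
s = √(30.08/5) = √6.016 ≈ 2.453

s = 2.453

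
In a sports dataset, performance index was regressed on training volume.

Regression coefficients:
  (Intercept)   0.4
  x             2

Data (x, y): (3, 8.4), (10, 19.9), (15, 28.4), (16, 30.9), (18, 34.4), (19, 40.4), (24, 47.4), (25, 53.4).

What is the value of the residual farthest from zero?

x=3: ŷ = 0.4 + 2·3 = 6.4; r = 8.4 − 6.4 = 2
x=10: ŷ = 0.4 + 2·10 = 20.4; r = 19.9 − 20.4 = -0.5
x=15: ŷ = 0.4 + 2·15 = 30.4; r = 28.4 − 30.4 = -2
x=16: ŷ = 0.4 + 2·16 = 32.4; r = 30.9 − 32.4 = -1.5
x=18: ŷ = 0.4 + 2·18 = 36.4; r = 34.4 − 36.4 = -2
x=19: ŷ = 0.4 + 2·19 = 38.4; r = 40.4 − 38.4 = 2
x=24: ŷ = 0.4 + 2·24 = 48.4; r = 47.4 − 48.4 = -1
x=25: ŷ = 0.4 + 2·25 = 50.4; r = 53.4 − 50.4 = 3
Largest |r| is 3 at x = 25, residual 3.

r = 3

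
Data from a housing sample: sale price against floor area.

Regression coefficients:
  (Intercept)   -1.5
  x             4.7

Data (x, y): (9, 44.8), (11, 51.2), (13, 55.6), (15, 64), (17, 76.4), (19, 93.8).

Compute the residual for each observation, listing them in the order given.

4, 1, -4, -5, -2, 6

x=9: ŷ = -1.5 + 4.7·9 = 40.8; e = 44.8 − 40.8 = 4
x=11: ŷ = -1.5 + 4.7·11 = 50.2; e = 51.2 − 50.2 = 1
x=13: ŷ = -1.5 + 4.7·13 = 59.6; e = 55.6 − 59.6 = -4
x=15: ŷ = -1.5 + 4.7·15 = 69; e = 64 − 69 = -5
x=17: ŷ = -1.5 + 4.7·17 = 78.4; e = 76.4 − 78.4 = -2
x=19: ŷ = -1.5 + 4.7·19 = 87.8; e = 93.8 − 87.8 = 6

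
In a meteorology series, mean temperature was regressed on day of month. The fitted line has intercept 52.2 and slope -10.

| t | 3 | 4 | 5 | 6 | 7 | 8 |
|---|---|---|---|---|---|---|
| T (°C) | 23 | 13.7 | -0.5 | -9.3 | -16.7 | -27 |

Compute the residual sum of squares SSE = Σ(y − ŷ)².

t=3: ŷ = 52.2 − 10·3 = 22.2; e = 23 − 22.2 = 0.8
t=4: ŷ = 52.2 − 10·4 = 12.2; e = 13.7 − 12.2 = 1.5
t=5: ŷ = 52.2 − 10·5 = 2.2; e = -0.5 − 2.2 = -2.7
t=6: ŷ = 52.2 − 10·6 = -7.8; e = -9.3 − (-7.8) = -1.5
t=7: ŷ = 52.2 − 10·7 = -17.8; e = -16.7 − (-17.8) = 1.1
t=8: ŷ = 52.2 − 10·8 = -27.8; e = -27 − (-27.8) = 0.8
SSE = 0.64 + 2.25 + 7.29 + 2.25 + 1.21 + 0.64 = 14.28

SSE = 14.28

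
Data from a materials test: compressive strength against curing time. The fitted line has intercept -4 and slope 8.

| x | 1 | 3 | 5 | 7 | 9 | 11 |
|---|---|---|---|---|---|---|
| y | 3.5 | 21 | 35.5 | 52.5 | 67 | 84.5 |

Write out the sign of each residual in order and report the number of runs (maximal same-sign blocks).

x=1: ŷ = -4 + 8·1 = 4; e = 3.5 − 4 = -0.5
x=3: ŷ = -4 + 8·3 = 20; e = 21 − 20 = 1
x=5: ŷ = -4 + 8·5 = 36; e = 35.5 − 36 = -0.5
x=7: ŷ = -4 + 8·7 = 52; e = 52.5 − 52 = 0.5
x=9: ŷ = -4 + 8·9 = 68; e = 67 − 68 = -1
x=11: ŷ = -4 + 8·11 = 84; e = 84.5 − 84 = 0.5
Signs: − + − + − +
Runs: −×1, +×1, −×1, +×1, −×1, +×1 → 6

6 runs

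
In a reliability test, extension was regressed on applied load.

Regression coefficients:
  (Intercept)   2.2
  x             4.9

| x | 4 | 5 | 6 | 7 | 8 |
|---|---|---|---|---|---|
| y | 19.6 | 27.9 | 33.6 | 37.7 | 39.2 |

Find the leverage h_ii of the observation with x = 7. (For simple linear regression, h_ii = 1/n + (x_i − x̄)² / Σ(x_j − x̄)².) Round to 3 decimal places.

h = 0.300

x̄ = (4 + 5 + 6 + 7 + 8)/5 = 6
Σ(x − x̄)² = 4 + 1 + 0 + 1 + 4 = 10
h = 1/5 + (1)²/10 = 0.2 + 0.1 = 0.300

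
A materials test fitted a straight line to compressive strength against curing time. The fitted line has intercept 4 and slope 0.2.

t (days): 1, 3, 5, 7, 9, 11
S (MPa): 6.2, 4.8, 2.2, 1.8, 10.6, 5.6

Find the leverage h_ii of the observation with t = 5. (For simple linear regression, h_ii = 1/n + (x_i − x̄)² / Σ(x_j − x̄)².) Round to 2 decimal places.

t̄ = (1 + 3 + 5 + 7 + 9 + 11)/6 = 6
Σ(t − t̄)² = 25 + 9 + 1 + 1 + 9 + 25 = 70
h = 1/6 + (-1)²/70 = 0.166667 + 0.0142857 = 0.18

h = 0.18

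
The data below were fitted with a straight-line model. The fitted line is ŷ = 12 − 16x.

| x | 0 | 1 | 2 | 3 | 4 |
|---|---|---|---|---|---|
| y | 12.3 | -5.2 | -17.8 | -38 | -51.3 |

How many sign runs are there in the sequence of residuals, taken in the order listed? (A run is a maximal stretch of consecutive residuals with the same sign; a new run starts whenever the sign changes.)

x=0: ŷ = 12 − 16·0 = 12; r = 12.3 − 12 = 0.3
x=1: ŷ = 12 − 16·1 = -4; r = -5.2 − (-4) = -1.2
x=2: ŷ = 12 − 16·2 = -20; r = -17.8 − (-20) = 2.2
x=3: ŷ = 12 − 16·3 = -36; r = -38 − (-36) = -2
x=4: ŷ = 12 − 16·4 = -52; r = -51.3 − (-52) = 0.7
Signs: + − + − +
Runs: +×1, −×1, +×1, −×1, +×1 → 5

5 runs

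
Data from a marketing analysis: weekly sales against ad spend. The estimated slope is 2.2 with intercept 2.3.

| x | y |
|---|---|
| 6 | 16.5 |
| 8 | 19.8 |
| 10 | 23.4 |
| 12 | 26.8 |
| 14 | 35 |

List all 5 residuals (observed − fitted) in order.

1, -0.1, -0.9, -1.9, 1.9

x=6: ŷ = 2.3 + 2.2·6 = 15.5; e = 16.5 − 15.5 = 1
x=8: ŷ = 2.3 + 2.2·8 = 19.9; e = 19.8 − 19.9 = -0.1
x=10: ŷ = 2.3 + 2.2·10 = 24.3; e = 23.4 − 24.3 = -0.9
x=12: ŷ = 2.3 + 2.2·12 = 28.7; e = 26.8 − 28.7 = -1.9
x=14: ŷ = 2.3 + 2.2·14 = 33.1; e = 35 − 33.1 = 1.9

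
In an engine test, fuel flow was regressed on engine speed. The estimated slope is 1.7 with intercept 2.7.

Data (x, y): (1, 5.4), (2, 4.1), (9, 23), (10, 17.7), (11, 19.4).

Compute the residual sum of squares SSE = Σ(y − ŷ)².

SSE = 38

x=1: ŷ = 2.7 + 1.7·1 = 4.4; e = 5.4 − 4.4 = 1
x=2: ŷ = 2.7 + 1.7·2 = 6.1; e = 4.1 − 6.1 = -2
x=9: ŷ = 2.7 + 1.7·9 = 18; e = 23 − 18 = 5
x=10: ŷ = 2.7 + 1.7·10 = 19.7; e = 17.7 − 19.7 = -2
x=11: ŷ = 2.7 + 1.7·11 = 21.4; e = 19.4 − 21.4 = -2
SSE = 1 + 4 + 25 + 4 + 4 = 38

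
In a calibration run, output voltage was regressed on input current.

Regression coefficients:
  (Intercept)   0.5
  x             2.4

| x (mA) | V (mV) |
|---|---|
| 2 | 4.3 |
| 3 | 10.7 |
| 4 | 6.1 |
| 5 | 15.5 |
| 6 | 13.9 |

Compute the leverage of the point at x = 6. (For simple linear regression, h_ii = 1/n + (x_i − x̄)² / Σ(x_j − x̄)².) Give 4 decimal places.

x̄ = (2 + 3 + 4 + 5 + 6)/5 = 4
Σ(x − x̄)² = 4 + 1 + 0 + 1 + 4 = 10
h = 1/5 + (2)²/10 = 0.2 + 0.4 = 0.6000

h = 0.6000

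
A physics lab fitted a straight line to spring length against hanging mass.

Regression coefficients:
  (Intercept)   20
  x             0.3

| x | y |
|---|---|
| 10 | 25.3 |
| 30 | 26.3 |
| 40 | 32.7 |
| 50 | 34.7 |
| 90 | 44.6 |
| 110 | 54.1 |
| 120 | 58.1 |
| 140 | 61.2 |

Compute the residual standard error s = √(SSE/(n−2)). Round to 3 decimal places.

s = 2.049

x=10: ŷ = 20 + 0.3·10 = 23; r = 25.3 − 23 = 2.3
x=30: ŷ = 20 + 0.3·30 = 29; r = 26.3 − 29 = -2.7
x=40: ŷ = 20 + 0.3·40 = 32; r = 32.7 − 32 = 0.7
x=50: ŷ = 20 + 0.3·50 = 35; r = 34.7 − 35 = -0.3
x=90: ŷ = 20 + 0.3·90 = 47; r = 44.6 − 47 = -2.4
x=110: ŷ = 20 + 0.3·110 = 53; r = 54.1 − 53 = 1.1
x=120: ŷ = 20 + 0.3·120 = 56; r = 58.1 − 56 = 2.1
x=140: ŷ = 20 + 0.3·140 = 62; r = 61.2 − 62 = -0.8
SSE = 5.29 + 7.29 + 0.49 + 0.09 + 5.76 + 1.21 + 4.41 + 0.64 = 25.18
s = √(25.18/6) = √4.19667 ≈ 2.049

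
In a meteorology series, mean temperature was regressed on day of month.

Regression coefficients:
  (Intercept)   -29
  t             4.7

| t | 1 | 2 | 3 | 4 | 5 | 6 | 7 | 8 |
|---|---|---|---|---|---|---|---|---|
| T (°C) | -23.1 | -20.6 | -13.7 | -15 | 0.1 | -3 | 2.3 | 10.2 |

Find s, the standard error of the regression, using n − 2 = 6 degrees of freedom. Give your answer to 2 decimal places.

s = 3.37

t=1: T̂ = -29 + 4.7·1 = -24.3; e = -23.1 − (-24.3) = 1.2
t=2: T̂ = -29 + 4.7·2 = -19.6; e = -20.6 − (-19.6) = -1
t=3: T̂ = -29 + 4.7·3 = -14.9; e = -13.7 − (-14.9) = 1.2
t=4: T̂ = -29 + 4.7·4 = -10.2; e = -15 − (-10.2) = -4.8
t=5: T̂ = -29 + 4.7·5 = -5.5; e = 0.1 − (-5.5) = 5.6
t=6: T̂ = -29 + 4.7·6 = -0.8; e = -3 − (-0.8) = -2.2
t=7: T̂ = -29 + 4.7·7 = 3.9; e = 2.3 − 3.9 = -1.6
t=8: T̂ = -29 + 4.7·8 = 8.6; e = 10.2 − 8.6 = 1.6
SSE = 1.44 + 1 + 1.44 + 23.04 + 31.36 + 4.84 + 2.56 + 2.56 = 68.24
s = √(68.24/6) = √11.3733 ≈ 3.37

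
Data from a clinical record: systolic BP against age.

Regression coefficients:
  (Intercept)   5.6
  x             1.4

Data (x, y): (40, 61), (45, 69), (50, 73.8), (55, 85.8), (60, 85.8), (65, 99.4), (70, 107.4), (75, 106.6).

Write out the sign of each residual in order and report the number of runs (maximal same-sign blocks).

x=40: ŷ = 5.6 + 1.4·40 = 61.6; r = 61 − 61.6 = -0.6
x=45: ŷ = 5.6 + 1.4·45 = 68.6; r = 69 − 68.6 = 0.4
x=50: ŷ = 5.6 + 1.4·50 = 75.6; r = 73.8 − 75.6 = -1.8
x=55: ŷ = 5.6 + 1.4·55 = 82.6; r = 85.8 − 82.6 = 3.2
x=60: ŷ = 5.6 + 1.4·60 = 89.6; r = 85.8 − 89.6 = -3.8
x=65: ŷ = 5.6 + 1.4·65 = 96.6; r = 99.4 − 96.6 = 2.8
x=70: ŷ = 5.6 + 1.4·70 = 103.6; r = 107.4 − 103.6 = 3.8
x=75: ŷ = 5.6 + 1.4·75 = 110.6; r = 106.6 − 110.6 = -4
Signs: − + − + − + + −
Runs: −×1, +×1, −×1, +×1, −×1, +×2, −×1 → 7

7 runs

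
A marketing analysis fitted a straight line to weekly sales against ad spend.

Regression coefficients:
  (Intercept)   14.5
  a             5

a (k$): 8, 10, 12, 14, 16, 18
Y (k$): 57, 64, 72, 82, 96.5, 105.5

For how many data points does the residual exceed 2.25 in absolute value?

a=8: Ŷ = 14.5 + 5·8 = 54.5; r = 57 − 54.5 = 2.5
a=10: Ŷ = 14.5 + 5·10 = 64.5; r = 64 − 64.5 = -0.5
a=12: Ŷ = 14.5 + 5·12 = 74.5; r = 72 − 74.5 = -2.5
a=14: Ŷ = 14.5 + 5·14 = 84.5; r = 82 − 84.5 = -2.5
a=16: Ŷ = 14.5 + 5·16 = 94.5; r = 96.5 − 94.5 = 2
a=18: Ŷ = 14.5 + 5·18 = 104.5; r = 105.5 − 104.5 = 1
|r| > 2.25: a=8 (|r|=2.5), a=12 (|r|=2.5), a=14 (|r|=2.5) → 3

3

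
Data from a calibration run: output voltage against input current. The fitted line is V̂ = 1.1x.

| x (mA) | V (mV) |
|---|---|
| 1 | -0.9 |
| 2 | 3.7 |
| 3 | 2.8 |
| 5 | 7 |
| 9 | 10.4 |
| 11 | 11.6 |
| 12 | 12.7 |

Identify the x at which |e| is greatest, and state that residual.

x = 1, e = -2

x=1: V̂ = 1.1·1 = 1.1; e = -0.9 − 1.1 = -2
x=2: V̂ = 1.1·2 = 2.2; e = 3.7 − 2.2 = 1.5
x=3: V̂ = 1.1·3 = 3.3; e = 2.8 − 3.3 = -0.5
x=5: V̂ = 1.1·5 = 5.5; e = 7 − 5.5 = 1.5
x=9: V̂ = 1.1·9 = 9.9; e = 10.4 − 9.9 = 0.5
x=11: V̂ = 1.1·11 = 12.1; e = 11.6 − 12.1 = -0.5
x=12: V̂ = 1.1·12 = 13.2; e = 12.7 − 13.2 = -0.5
Largest |e| is 2 at x = 1, residual -2.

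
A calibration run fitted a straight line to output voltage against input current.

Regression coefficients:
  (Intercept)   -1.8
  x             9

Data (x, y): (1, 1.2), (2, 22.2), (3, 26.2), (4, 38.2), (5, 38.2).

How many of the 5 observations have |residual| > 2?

4

x=1: ŷ = -1.8 + 9·1 = 7.2; e = 1.2 − 7.2 = -6
x=2: ŷ = -1.8 + 9·2 = 16.2; e = 22.2 − 16.2 = 6
x=3: ŷ = -1.8 + 9·3 = 25.2; e = 26.2 − 25.2 = 1
x=4: ŷ = -1.8 + 9·4 = 34.2; e = 38.2 − 34.2 = 4
x=5: ŷ = -1.8 + 9·5 = 43.2; e = 38.2 − 43.2 = -5
|e| > 2: x=1 (|e|=6), x=2 (|e|=6), x=4 (|e|=4), x=5 (|e|=5) → 4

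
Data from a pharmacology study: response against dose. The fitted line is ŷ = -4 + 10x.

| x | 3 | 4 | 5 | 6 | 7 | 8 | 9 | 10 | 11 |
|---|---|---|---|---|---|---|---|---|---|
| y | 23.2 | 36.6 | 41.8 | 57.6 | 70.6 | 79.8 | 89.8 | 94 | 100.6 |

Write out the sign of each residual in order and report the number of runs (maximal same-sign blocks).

x=3: ŷ = -4 + 10·3 = 26; e = 23.2 − 26 = -2.8
x=4: ŷ = -4 + 10·4 = 36; e = 36.6 − 36 = 0.6
x=5: ŷ = -4 + 10·5 = 46; e = 41.8 − 46 = -4.2
x=6: ŷ = -4 + 10·6 = 56; e = 57.6 − 56 = 1.6
x=7: ŷ = -4 + 10·7 = 66; e = 70.6 − 66 = 4.6
x=8: ŷ = -4 + 10·8 = 76; e = 79.8 − 76 = 3.8
x=9: ŷ = -4 + 10·9 = 86; e = 89.8 − 86 = 3.8
x=10: ŷ = -4 + 10·10 = 96; e = 94 − 96 = -2
x=11: ŷ = -4 + 10·11 = 106; e = 100.6 − 106 = -5.4
Signs: − + − + + + + − −
Runs: −×1, +×1, −×1, +×4, −×2 → 5

5 runs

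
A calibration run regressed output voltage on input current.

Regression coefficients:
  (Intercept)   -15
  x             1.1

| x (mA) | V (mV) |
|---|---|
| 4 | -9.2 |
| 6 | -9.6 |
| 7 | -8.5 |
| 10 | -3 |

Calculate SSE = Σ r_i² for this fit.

x=4: ŷ = -15 + 1.1·4 = -10.6; r = -9.2 − (-10.6) = 1.4
x=6: ŷ = -15 + 1.1·6 = -8.4; r = -9.6 − (-8.4) = -1.2
x=7: ŷ = -15 + 1.1·7 = -7.3; r = -8.5 − (-7.3) = -1.2
x=10: ŷ = -15 + 1.1·10 = -4; r = -3 − (-4) = 1
SSE = 1.96 + 1.44 + 1.44 + 1 = 5.84

SSE = 5.84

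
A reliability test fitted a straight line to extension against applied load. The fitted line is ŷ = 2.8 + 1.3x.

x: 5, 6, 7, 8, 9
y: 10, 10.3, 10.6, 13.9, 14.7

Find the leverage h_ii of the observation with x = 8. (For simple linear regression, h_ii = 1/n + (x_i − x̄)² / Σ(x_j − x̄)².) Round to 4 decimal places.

h = 0.3000

x̄ = (5 + 6 + 7 + 8 + 9)/5 = 7
Σ(x − x̄)² = 4 + 1 + 0 + 1 + 4 = 10
h = 1/5 + (1)²/10 = 0.2 + 0.1 = 0.3000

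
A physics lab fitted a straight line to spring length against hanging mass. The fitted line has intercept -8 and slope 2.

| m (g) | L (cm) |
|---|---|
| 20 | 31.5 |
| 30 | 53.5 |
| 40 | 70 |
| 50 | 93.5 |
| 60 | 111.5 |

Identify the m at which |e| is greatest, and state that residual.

m=20: L̂ = -8 + 2·20 = 32; e = 31.5 − 32 = -0.5
m=30: L̂ = -8 + 2·30 = 52; e = 53.5 − 52 = 1.5
m=40: L̂ = -8 + 2·40 = 72; e = 70 − 72 = -2
m=50: L̂ = -8 + 2·50 = 92; e = 93.5 − 92 = 1.5
m=60: L̂ = -8 + 2·60 = 112; e = 111.5 − 112 = -0.5
Largest |e| is 2 at m = 40, residual -2.

m = 40, e = -2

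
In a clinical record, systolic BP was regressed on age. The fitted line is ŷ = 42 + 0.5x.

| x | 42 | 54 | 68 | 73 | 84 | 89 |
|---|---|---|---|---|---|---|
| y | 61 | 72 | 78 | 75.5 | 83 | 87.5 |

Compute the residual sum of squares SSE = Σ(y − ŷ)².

x=42: ŷ = 42 + 0.5·42 = 63; r = 61 − 63 = -2
x=54: ŷ = 42 + 0.5·54 = 69; r = 72 − 69 = 3
x=68: ŷ = 42 + 0.5·68 = 76; r = 78 − 76 = 2
x=73: ŷ = 42 + 0.5·73 = 78.5; r = 75.5 − 78.5 = -3
x=84: ŷ = 42 + 0.5·84 = 84; r = 83 − 84 = -1
x=89: ŷ = 42 + 0.5·89 = 86.5; r = 87.5 − 86.5 = 1
SSE = 4 + 9 + 4 + 9 + 1 + 1 = 28

SSE = 28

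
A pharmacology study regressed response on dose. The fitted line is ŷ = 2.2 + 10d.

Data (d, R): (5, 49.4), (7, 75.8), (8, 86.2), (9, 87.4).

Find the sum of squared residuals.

SSE = 59.84

d=5: ŷ = 2.2 + 10·5 = 52.2; e = 49.4 − 52.2 = -2.8
d=7: ŷ = 2.2 + 10·7 = 72.2; e = 75.8 − 72.2 = 3.6
d=8: ŷ = 2.2 + 10·8 = 82.2; e = 86.2 − 82.2 = 4
d=9: ŷ = 2.2 + 10·9 = 92.2; e = 87.4 − 92.2 = -4.8
SSE = 7.84 + 12.96 + 16 + 23.04 = 59.84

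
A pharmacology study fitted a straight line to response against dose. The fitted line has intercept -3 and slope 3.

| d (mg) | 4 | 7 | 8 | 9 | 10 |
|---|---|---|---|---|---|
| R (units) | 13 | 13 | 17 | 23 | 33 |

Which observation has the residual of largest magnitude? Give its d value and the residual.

d=4: R̂ = -3 + 3·4 = 9; e = 13 − 9 = 4
d=7: R̂ = -3 + 3·7 = 18; e = 13 − 18 = -5
d=8: R̂ = -3 + 3·8 = 21; e = 17 − 21 = -4
d=9: R̂ = -3 + 3·9 = 24; e = 23 − 24 = -1
d=10: R̂ = -3 + 3·10 = 27; e = 33 − 27 = 6
Largest |e| is 6 at d = 10, residual 6.

d = 10, e = 6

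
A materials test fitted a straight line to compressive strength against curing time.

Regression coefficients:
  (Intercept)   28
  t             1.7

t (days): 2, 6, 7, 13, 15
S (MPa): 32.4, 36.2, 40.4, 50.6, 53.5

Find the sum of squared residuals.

t=2: ŷ = 28 + 1.7·2 = 31.4; e = 32.4 − 31.4 = 1
t=6: ŷ = 28 + 1.7·6 = 38.2; e = 36.2 − 38.2 = -2
t=7: ŷ = 28 + 1.7·7 = 39.9; e = 40.4 − 39.9 = 0.5
t=13: ŷ = 28 + 1.7·13 = 50.1; e = 50.6 − 50.1 = 0.5
t=15: ŷ = 28 + 1.7·15 = 53.5; e = 53.5 − 53.5 = 0
SSE = 1 + 4 + 0.25 + 0.25 + 0 = 5.5

SSE = 5.5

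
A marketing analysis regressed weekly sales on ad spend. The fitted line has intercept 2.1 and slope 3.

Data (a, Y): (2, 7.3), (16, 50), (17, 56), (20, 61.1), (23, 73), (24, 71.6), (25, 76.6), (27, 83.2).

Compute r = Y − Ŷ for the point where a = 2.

r = -0.8

Ŷ = 2.1 + 3·2 = 8.1
r = 7.3 − 8.1 = -0.8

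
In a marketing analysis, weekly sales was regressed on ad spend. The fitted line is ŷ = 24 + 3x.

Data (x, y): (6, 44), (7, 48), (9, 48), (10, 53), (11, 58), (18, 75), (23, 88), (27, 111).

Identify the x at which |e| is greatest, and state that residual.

x = 27, e = 6

x=6: ŷ = 24 + 3·6 = 42; e = 44 − 42 = 2
x=7: ŷ = 24 + 3·7 = 45; e = 48 − 45 = 3
x=9: ŷ = 24 + 3·9 = 51; e = 48 − 51 = -3
x=10: ŷ = 24 + 3·10 = 54; e = 53 − 54 = -1
x=11: ŷ = 24 + 3·11 = 57; e = 58 − 57 = 1
x=18: ŷ = 24 + 3·18 = 78; e = 75 − 78 = -3
x=23: ŷ = 24 + 3·23 = 93; e = 88 − 93 = -5
x=27: ŷ = 24 + 3·27 = 105; e = 111 − 105 = 6
Largest |e| is 6 at x = 27, residual 6.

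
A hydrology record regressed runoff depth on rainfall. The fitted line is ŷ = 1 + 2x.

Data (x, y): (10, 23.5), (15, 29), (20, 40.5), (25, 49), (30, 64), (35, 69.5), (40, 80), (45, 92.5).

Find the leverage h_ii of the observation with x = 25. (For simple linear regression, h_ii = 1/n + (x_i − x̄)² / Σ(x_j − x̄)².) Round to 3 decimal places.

x̄ = (10 + 15 + 20 + 25 + 30 + 35 + 40 + 45)/8 = 27.5
Σ(x − x̄)² = 306.25 + 156.25 + 56.25 + 6.25 + 6.25 + 56.25 + 156.25 + 306.25 = 1050
h = 1/8 + (-2.5)²/1050 = 0.125 + 0.00595238 = 0.131

h = 0.131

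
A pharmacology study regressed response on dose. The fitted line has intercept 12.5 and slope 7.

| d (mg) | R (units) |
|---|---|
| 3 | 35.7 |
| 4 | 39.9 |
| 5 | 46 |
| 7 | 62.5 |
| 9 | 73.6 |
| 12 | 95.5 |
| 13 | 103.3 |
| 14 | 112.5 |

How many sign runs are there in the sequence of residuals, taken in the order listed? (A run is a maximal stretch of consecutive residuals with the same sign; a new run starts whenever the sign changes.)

d=3: R̂ = 12.5 + 7·3 = 33.5; e = 35.7 − 33.5 = 2.2
d=4: R̂ = 12.5 + 7·4 = 40.5; e = 39.9 − 40.5 = -0.6
d=5: R̂ = 12.5 + 7·5 = 47.5; e = 46 − 47.5 = -1.5
d=7: R̂ = 12.5 + 7·7 = 61.5; e = 62.5 − 61.5 = 1
d=9: R̂ = 12.5 + 7·9 = 75.5; e = 73.6 − 75.5 = -1.9
d=12: R̂ = 12.5 + 7·12 = 96.5; e = 95.5 − 96.5 = -1
d=13: R̂ = 12.5 + 7·13 = 103.5; e = 103.3 − 103.5 = -0.2
d=14: R̂ = 12.5 + 7·14 = 110.5; e = 112.5 − 110.5 = 2
Signs: + − − + − − − +
Runs: +×1, −×2, +×1, −×3, +×1 → 5

5 runs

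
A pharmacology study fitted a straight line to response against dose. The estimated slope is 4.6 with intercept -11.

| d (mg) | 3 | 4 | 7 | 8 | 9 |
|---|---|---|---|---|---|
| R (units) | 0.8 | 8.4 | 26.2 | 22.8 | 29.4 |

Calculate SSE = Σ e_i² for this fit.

d=3: R̂ = -11 + 4.6·3 = 2.8; e = 0.8 − 2.8 = -2
d=4: R̂ = -11 + 4.6·4 = 7.4; e = 8.4 − 7.4 = 1
d=7: R̂ = -11 + 4.6·7 = 21.2; e = 26.2 − 21.2 = 5
d=8: R̂ = -11 + 4.6·8 = 25.8; e = 22.8 − 25.8 = -3
d=9: R̂ = -11 + 4.6·9 = 30.4; e = 29.4 − 30.4 = -1
SSE = 4 + 1 + 25 + 9 + 1 = 40

SSE = 40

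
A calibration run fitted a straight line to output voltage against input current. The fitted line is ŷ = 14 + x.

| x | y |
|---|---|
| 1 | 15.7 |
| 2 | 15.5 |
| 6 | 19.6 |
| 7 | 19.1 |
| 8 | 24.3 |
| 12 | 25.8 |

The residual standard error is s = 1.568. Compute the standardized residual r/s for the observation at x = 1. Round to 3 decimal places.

0.446

ŷ = 14 + 1 = 15
r = 15.7 − 15 = 0.7
r/s = 0.7 / 1.568 = 0.446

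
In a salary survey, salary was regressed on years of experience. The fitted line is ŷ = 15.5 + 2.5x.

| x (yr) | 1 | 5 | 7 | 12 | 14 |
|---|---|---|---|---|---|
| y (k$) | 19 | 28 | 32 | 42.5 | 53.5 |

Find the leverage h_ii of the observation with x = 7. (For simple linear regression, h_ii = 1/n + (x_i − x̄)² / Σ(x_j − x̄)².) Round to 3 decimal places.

x̄ = (1 + 5 + 7 + 12 + 14)/5 = 7.8
Σ(x − x̄)² = 46.24 + 7.84 + 0.64 + 17.64 + 38.44 = 110.8
h = 1/5 + (-0.8)²/110.8 = 0.2 + 0.00577617 = 0.206

h = 0.206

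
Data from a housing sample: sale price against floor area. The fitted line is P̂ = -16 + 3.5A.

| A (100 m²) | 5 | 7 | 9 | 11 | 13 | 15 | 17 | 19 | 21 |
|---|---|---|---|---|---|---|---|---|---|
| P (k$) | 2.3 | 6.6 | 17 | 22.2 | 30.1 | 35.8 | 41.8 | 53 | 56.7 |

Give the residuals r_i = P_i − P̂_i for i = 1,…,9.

0.8, -1.9, 1.5, -0.3, 0.6, -0.7, -1.7, 2.5, -0.8

A=5: P̂ = -16 + 3.5·5 = 1.5; r = 2.3 − 1.5 = 0.8
A=7: P̂ = -16 + 3.5·7 = 8.5; r = 6.6 − 8.5 = -1.9
A=9: P̂ = -16 + 3.5·9 = 15.5; r = 17 − 15.5 = 1.5
A=11: P̂ = -16 + 3.5·11 = 22.5; r = 22.2 − 22.5 = -0.3
A=13: P̂ = -16 + 3.5·13 = 29.5; r = 30.1 − 29.5 = 0.6
A=15: P̂ = -16 + 3.5·15 = 36.5; r = 35.8 − 36.5 = -0.7
A=17: P̂ = -16 + 3.5·17 = 43.5; r = 41.8 − 43.5 = -1.7
A=19: P̂ = -16 + 3.5·19 = 50.5; r = 53 − 50.5 = 2.5
A=21: P̂ = -16 + 3.5·21 = 57.5; r = 56.7 − 57.5 = -0.8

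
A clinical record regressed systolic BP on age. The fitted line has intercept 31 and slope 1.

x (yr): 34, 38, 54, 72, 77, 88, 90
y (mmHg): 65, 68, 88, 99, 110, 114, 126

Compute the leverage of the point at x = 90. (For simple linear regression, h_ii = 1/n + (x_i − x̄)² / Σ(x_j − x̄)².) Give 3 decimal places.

h = 0.345

x̄ = (34 + 38 + 54 + 72 + 77 + 88 + 90)/7 = 64.7143
Σ(x − x̄)² = 943.367 + 713.653 + 114.796 + 53.0816 + 150.939 + 542.224 + 639.367 = 3157.43
h = 1/7 + (25.2857)²/3157.43 = 0.142857 + 0.202496 = 0.345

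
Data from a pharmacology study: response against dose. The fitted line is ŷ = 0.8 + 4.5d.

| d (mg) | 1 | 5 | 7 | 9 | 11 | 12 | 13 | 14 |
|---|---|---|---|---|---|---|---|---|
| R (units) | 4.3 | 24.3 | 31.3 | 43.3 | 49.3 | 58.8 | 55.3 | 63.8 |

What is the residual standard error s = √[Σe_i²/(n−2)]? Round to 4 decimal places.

s = 2.5820

d=1: ŷ = 0.8 + 4.5·1 = 5.3; e = 4.3 − 5.3 = -1
d=5: ŷ = 0.8 + 4.5·5 = 23.3; e = 24.3 − 23.3 = 1
d=7: ŷ = 0.8 + 4.5·7 = 32.3; e = 31.3 − 32.3 = -1
d=9: ŷ = 0.8 + 4.5·9 = 41.3; e = 43.3 − 41.3 = 2
d=11: ŷ = 0.8 + 4.5·11 = 50.3; e = 49.3 − 50.3 = -1
d=12: ŷ = 0.8 + 4.5·12 = 54.8; e = 58.8 − 54.8 = 4
d=13: ŷ = 0.8 + 4.5·13 = 59.3; e = 55.3 − 59.3 = -4
d=14: ŷ = 0.8 + 4.5·14 = 63.8; e = 63.8 − 63.8 = 0
SSE = 1 + 1 + 1 + 4 + 1 + 16 + 16 + 0 = 40
s = √(40/6) = √6.66667 ≈ 2.5820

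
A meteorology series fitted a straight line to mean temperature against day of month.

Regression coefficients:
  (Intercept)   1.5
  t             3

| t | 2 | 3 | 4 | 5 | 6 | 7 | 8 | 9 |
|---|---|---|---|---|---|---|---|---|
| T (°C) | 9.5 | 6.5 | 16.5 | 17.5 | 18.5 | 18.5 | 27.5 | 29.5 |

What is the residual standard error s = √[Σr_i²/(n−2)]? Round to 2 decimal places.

t=2: T̂ = 1.5 + 3·2 = 7.5; r = 9.5 − 7.5 = 2
t=3: T̂ = 1.5 + 3·3 = 10.5; r = 6.5 − 10.5 = -4
t=4: T̂ = 1.5 + 3·4 = 13.5; r = 16.5 − 13.5 = 3
t=5: T̂ = 1.5 + 3·5 = 16.5; r = 17.5 − 16.5 = 1
t=6: T̂ = 1.5 + 3·6 = 19.5; r = 18.5 − 19.5 = -1
t=7: T̂ = 1.5 + 3·7 = 22.5; r = 18.5 − 22.5 = -4
t=8: T̂ = 1.5 + 3·8 = 25.5; r = 27.5 − 25.5 = 2
t=9: T̂ = 1.5 + 3·9 = 28.5; r = 29.5 − 28.5 = 1
SSE = 4 + 16 + 9 + 1 + 1 + 16 + 4 + 1 = 52
s = √(52/6) = √8.66667 ≈ 2.94

s = 2.94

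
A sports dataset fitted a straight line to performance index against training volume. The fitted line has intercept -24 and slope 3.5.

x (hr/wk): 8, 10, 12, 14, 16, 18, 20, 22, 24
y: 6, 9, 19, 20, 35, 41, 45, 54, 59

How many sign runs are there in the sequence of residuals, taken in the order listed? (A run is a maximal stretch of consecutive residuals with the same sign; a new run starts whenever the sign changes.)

x=8: ŷ = -24 + 3.5·8 = 4; e = 6 − 4 = 2
x=10: ŷ = -24 + 3.5·10 = 11; e = 9 − 11 = -2
x=12: ŷ = -24 + 3.5·12 = 18; e = 19 − 18 = 1
x=14: ŷ = -24 + 3.5·14 = 25; e = 20 − 25 = -5
x=16: ŷ = -24 + 3.5·16 = 32; e = 35 − 32 = 3
x=18: ŷ = -24 + 3.5·18 = 39; e = 41 − 39 = 2
x=20: ŷ = -24 + 3.5·20 = 46; e = 45 − 46 = -1
x=22: ŷ = -24 + 3.5·22 = 53; e = 54 − 53 = 1
x=24: ŷ = -24 + 3.5·24 = 60; e = 59 − 60 = -1
Signs: + − + − + + − + −
Runs: +×1, −×1, +×1, −×1, +×2, −×1, +×1, −×1 → 8

8 runs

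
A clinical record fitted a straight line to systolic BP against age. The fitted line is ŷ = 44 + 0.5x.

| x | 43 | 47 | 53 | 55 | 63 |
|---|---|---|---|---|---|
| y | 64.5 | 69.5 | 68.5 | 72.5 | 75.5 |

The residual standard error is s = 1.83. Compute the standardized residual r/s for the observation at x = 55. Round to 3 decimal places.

0.546

ŷ = 44 + 0.5·55 = 71.5
r = 72.5 − 71.5 = 1
r/s = 1 / 1.83 = 0.546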